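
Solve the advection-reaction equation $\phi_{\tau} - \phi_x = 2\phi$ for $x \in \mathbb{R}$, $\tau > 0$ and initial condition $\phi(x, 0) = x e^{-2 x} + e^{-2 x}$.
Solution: Substitute $\phi = e^{-2x}u$.
Then $\phi_x = e^{-2x}(u_x - 2u)$, $\phi_{\tau} = e^{-2x}u_{\tau}$; substituting and dividing by $e^{-2x}$, the lower-order terms cancel: $u_{\tau} - u_x = 0$ (standard advection equation).
Data for $u$: $u(x,0) = e^{2x}\phi(x,0) = x + 1$.
By characteristics ($dx/d\tau = -1$), $u(x,\tau) = f(x + \tau)$ with $f = u( \cdot , 0)$.
So $u(x,\tau) = x + \tau + 1$, and $\phi(x,\tau) = e^{-2x}u(x,\tau)$.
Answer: $\phi(x, \tau) = \tau e^{-2 x} + x e^{-2 x} + e^{-2 x}$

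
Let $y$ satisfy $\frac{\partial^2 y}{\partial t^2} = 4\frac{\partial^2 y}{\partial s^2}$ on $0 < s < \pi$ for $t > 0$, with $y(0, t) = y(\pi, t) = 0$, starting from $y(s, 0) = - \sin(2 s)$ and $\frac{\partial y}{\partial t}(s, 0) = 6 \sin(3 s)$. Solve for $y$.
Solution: Using separation of variables $y = X(s)T(t)$:
Eigenfunctions: $\sin(ns)$, $n = 1, 2, 3, \ldots$
General solution: $y(s, t) = \sum [A_n \cos(2n t) + B_n \sin(2n t)] \sin(ns)$
From $y(s,0) = - \sin(2 s)$: $A_2=-1$. From $y_t(s,0) = 6 \sin(3 s)$, using $y_t(s,0) = \sum \omega_n B_n \sin(ns)$ with $\omega_n = 2n$: $B_3 = 6/6 = 1$.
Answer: $y(s, t) = - \sin(2 s) \cos(4 t) + \sin(3 s) \sin(6 t)$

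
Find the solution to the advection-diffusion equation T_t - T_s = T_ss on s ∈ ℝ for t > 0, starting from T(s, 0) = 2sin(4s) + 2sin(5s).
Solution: Change to a moving frame: let η = s + t, σ = t and write T(s,t) = u(η,σ).
By the chain rule T_t = u_σ + u_η, T_s = u_η, T_ss = u_ηη.
Then T_t - T_s = u_σ: the advection term cancels and the PDE becomes the heat equation u_σ = u_ηη on η ∈ ℝ.
Initial data: u(η,0) = T(η,0) = 2sin(4η) + 2sin(5η).
On η ∈ ℝ each mode satisfies (sin(nη))″ = -n² sin(nη), so exp(-n²σ) sin(nη) solves the heat equation; by superposition u(η,σ) = Σ c_n exp(-n²σ) sin(nη).
Reading off the coefficients: c_4=2, c_5=2, so u(η,σ) = 2exp(-16σ)sin(4η) + 2exp(-25σ)sin(5η).
Substituting back η = s + t, σ = t: T(s,t) = u(s + t, t).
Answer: T(s, t) = 2exp(-16t)sin(4s + 4t) + 2exp(-25t)sin(5s + 5t)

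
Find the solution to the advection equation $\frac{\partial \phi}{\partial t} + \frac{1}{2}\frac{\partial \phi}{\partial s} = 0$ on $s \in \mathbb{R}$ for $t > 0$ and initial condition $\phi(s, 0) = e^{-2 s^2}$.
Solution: By method of characteristics (waves move right with speed 1/2):
Along characteristics $s - \frac{1}{2}t =$ const, $\phi$ is constant, so $\phi(s,t) = f(s - \frac{1}{2}t)$ with $f = \phi( \cdot , 0)$.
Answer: $\phi(s, t) = e^{-2 (s - t/2)^2}$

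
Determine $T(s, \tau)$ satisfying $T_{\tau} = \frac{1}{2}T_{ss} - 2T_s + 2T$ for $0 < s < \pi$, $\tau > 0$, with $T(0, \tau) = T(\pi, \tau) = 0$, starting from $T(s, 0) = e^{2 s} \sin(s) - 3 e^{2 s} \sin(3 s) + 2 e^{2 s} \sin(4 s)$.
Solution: Substitute $T = e^{2s}u$, i.e. $u = e^{-2s}T$.
By the product rule, $T_s = e^{2s}(u_s + 2u)$, $T_{ss} = e^{2s}(u_{ss} + 4u_s + 4u)$, $T_{\tau} = e^{2s}u_{\tau}$.
Substituting into the PDE and dividing by $e^{2s}$: $u_{\tau} = \frac{1}{2}(u_{ss} + 4u_s + 4u) - 2(u_s + 2u) + 2u$.
The lower-order terms cancel, leaving the standard heat equation $u_{\tau} = \frac{1}{2}u_{ss}$.
Initial data for $u$: $u(s,0) = e^{-2s}T(s,0) = \sin(s) - 3 \sin(3 s) + 2 \sin(4 s)$. The boundary conditions carry over: $u(0,\tau) = u(\pi,\tau) = 0$.
Solve for $u$:
  Using separation of variables $u = X(s)G(\tau)$:
  Eigenfunctions: $\sin(ns)$, $n = 1, 2, 3, \ldots$
  General solution: $u(s, \tau) = \sum c_n \sin(ns) e^{-n^2 \tau/2}$
  Matching $u(s,0) = \sin(s) - 3 \sin(3 s) + 2 \sin(4 s)$ term by term: $c_1=1, c_3=-3, c_4=2$.
Hence $u(s,\tau) = 2 e^{-8 \tau} \sin(4 s) + e^{-\tau/2} \sin(s) - 3 e^{-9 \tau/2} \sin(3 s)$.
Transform back: $T(s,\tau) = e^{2s}u(s,\tau)$.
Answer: $T(s, \tau) = 2 e^{-8 \tau} e^{2 s} \sin(4 s) + e^{-\tau/2} e^{2 s} \sin(s) - 3 e^{-9 \tau/2} e^{2 s} \sin(3 s)$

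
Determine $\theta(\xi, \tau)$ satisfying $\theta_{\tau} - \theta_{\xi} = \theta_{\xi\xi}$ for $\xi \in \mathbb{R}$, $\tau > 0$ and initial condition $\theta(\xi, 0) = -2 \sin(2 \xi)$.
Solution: Moving frame: $\eta = \xi + \tau$, $\sigma = \tau$, $\theta = u(\eta,\sigma)$, so $\theta_{\tau} = u_{\sigma} + u_{\eta}$ and $\theta_{\xi\xi} = u_{\eta\eta}$.
Hence $\theta_{\tau} - \theta_{\xi} = u_{\sigma}$ and the PDE becomes the heat equation $u_{\sigma} = u_{\eta\eta}$ on $\eta \in \mathbb{R}$.
Initial data: $u(\eta,0) = \theta(\eta,0) = -2 \sin(2 \eta)$. Each mode $\sin(n\eta)$ decays as $e^{-n^2\sigma}$ on $\mathbb{R}$, so $u(\eta,\sigma) = \sum c_n e^{-n^2\sigma} \sin(n\eta)$ with $c_2=-2$: $u(\eta,\sigma) = -2 e^{-4 \sigma} \sin(2 \eta)$.
Substituting back: $\theta(\xi,\tau) = u(\xi + \tau, \tau)$.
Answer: $\theta(\xi, \tau) = -2 e^{-4 \tau} \sin(2 \tau + 2 \xi)$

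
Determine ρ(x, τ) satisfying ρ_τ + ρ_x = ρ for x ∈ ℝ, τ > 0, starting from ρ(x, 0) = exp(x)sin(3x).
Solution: Substitute ρ = exp(x)u, i.e. u = exp(-x)ρ.
By the product rule, ρ_x = exp(x)(u_x + u), ρ_τ = exp(x)u_τ.
Substituting into the PDE and dividing by exp(x): u_τ + (u_x + u) = u.
The lower-order terms cancel, leaving the standard advection equation u_τ + u_x = 0.
Initial data for u: u(x,0) = exp(-x)ρ(x,0) = sin(3x).
Solve for u:
  By method of characteristics (waves move right with speed 1):
  Along characteristics x - τ = const, u is constant, so u(x,τ) = f(x - τ) with f = u(·, 0).
Hence u(x,τ) = sin(3x - 3τ).
Transform back: ρ(x,τ) = exp(x)u(x,τ).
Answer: ρ(x, τ) = exp(x)sin(3x - 3τ)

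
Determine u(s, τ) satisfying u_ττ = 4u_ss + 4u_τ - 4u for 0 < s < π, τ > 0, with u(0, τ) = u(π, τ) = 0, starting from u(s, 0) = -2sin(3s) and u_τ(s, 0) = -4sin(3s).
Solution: Substitute u = exp(2τ)w, i.e. w = exp(-2τ)u.
By the product rule, u_τ = exp(2τ)(w_τ + 2w), u_ττ = exp(2τ)(w_ττ + 4w_τ + 4w), u_ss = exp(2τ)w_ss.
Substituting into the PDE and dividing by exp(2τ): w_ττ + 4w_τ + 4w = 4w_ss + 4(w_τ + 2w) - 4w.
The lower-order terms cancel, leaving the standard wave equation w_ττ = 4w_ss.
Initial data for w: w(s,0) = u(s,0) = -2sin(3s); w_τ(s,0) = u_τ(s,0) - 2u(s,0) = 0. The boundary conditions carry over: w(0,τ) = w(π,τ) = 0.
Solve for w:
  Using separation of variables w = X(s)T(τ):
  Eigenfunctions: sin(ns), n = 1, 2, 3, ...
  General solution: w(s, τ) = Σ [A_n cos(2n τ) + B_n sin(2n τ)] sin(ns)
  From w(s,0) = -2sin(3s): A_3=-2. From w_τ(s,0) = 0: all B_n = 0.
Hence w(s,τ) = -2sin(3s)cos(6τ).
Transform back: u(s,τ) = exp(2τ)w(s,τ).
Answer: u(s, τ) = -2exp(2τ)sin(3s)cos(6τ)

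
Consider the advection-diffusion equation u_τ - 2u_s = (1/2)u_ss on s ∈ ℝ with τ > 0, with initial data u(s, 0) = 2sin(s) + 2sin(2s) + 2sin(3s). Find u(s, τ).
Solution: Moving frame: η = s + 2τ, σ = τ, u = w(η,σ), so u_τ = w_σ + 2w_η and u_ss = w_ηη.
Hence u_τ - 2u_s = w_σ and the PDE becomes the heat equation w_σ = (1/2)w_ηη on η ∈ ℝ.
Initial data: w(η,0) = u(η,0) = 2sin(η) + 2sin(2η) + 2sin(3η). Each mode sin(nη) decays as exp(-n²σ/2) on ℝ, so w(η,σ) = Σ c_n exp(-n²σ/2) sin(nη) with c_1=2, c_2=2, c_3=2: w(η,σ) = 2exp(-2σ)sin(2η) + 2exp(-σ/2)sin(η) + 2exp(-9σ/2)sin(3η).
Substituting back: u(s,τ) = w(s + 2τ, τ).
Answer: u(s, τ) = 2exp(-2τ)sin(2s + 4τ) + 2exp(-τ/2)sin(s + 2τ) + 2exp(-9τ/2)sin(3s + 6τ)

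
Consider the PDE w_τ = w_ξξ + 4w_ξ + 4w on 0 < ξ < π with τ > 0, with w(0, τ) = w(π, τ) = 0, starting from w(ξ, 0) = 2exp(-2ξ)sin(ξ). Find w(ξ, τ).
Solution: Substitute w = exp(-2ξ)u.
Then w_ξ = exp(-2ξ)(u_ξ - 2u), w_ξξ = exp(-2ξ)(u_ξξ - 4u_ξ + 4u), w_τ = exp(-2ξ)u_τ; substituting and dividing by exp(-2ξ), the lower-order terms cancel: u_τ = u_ξξ (standard heat equation).
Data for u: u(ξ,0) = exp(2ξ)w(ξ,0) = 2sin(ξ). The boundary conditions carry over: u(0,τ) = u(π,τ) = 0.
Separating variables: u = Σ c_n exp(-n²τ) sin(nξ). From u(ξ,0) = 2sin(ξ): c_1=2.
So u(ξ,τ) = 2exp(-τ)sin(ξ), and w(ξ,τ) = exp(-2ξ)u(ξ,τ).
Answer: w(ξ, τ) = 2exp(-2ξ)exp(-τ)sin(ξ)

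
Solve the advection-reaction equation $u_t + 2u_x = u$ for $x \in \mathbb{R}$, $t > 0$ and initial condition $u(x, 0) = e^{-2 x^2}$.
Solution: Substitute $u = e^{t}w$.
Then $u_t = e^{t}(w_t + w)$, $u_x = e^{t}w_x$; substituting and dividing by $e^{t}$, the lower-order terms cancel: $w_t + 2w_x = 0$ (standard advection equation).
Data for $w$: $w(x,0) = u(x,0) = e^{-2 x^2}$.
By characteristics ($dx/dt = 2$), $w(x,t) = f(x - 2t)$ with $f = w( \cdot , 0)$.
So $w(x,t) = e^{-2 (-2 t + x)^2}$, and $u(x,t) = e^{t}w(x,t)$.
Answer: $u(x, t) = e^{t} e^{-2 (-2 t + x)^2}$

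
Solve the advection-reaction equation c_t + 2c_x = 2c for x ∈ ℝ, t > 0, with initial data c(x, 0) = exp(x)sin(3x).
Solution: Substitute c = exp(x)u.
Then c_x = exp(x)(u_x + u), c_t = exp(x)u_t; substituting and dividing by exp(x), the lower-order terms cancel: u_t + 2u_x = 0 (standard advection equation).
Data for u: u(x,0) = exp(-x)c(x,0) = sin(3x).
By characteristics (dx/dt = 2), u(x,t) = f(x - 2t) with f = u(·, 0).
So u(x,t) = -sin(6t - 3x), and c(x,t) = exp(x)u(x,t).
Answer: c(x, t) = -exp(x)sin(6t - 3x)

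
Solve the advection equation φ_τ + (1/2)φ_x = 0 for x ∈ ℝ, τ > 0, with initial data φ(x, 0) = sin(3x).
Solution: By characteristics (dx/dτ = 1/2), φ(x,τ) = f(x - (1/2)τ) with f = φ(·, 0).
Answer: φ(x, τ) = sin(3x - 3τ/2)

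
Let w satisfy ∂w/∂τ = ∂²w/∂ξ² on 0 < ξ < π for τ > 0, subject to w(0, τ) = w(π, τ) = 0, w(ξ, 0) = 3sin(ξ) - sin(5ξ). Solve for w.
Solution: Separating variables: w = Σ c_n exp(-n²τ) sin(nξ). From w(ξ,0) = 3sin(ξ) - sin(5ξ): c_1=3, c_5=-1.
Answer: w(ξ, τ) = 3exp(-τ)sin(ξ) - exp(-25τ)sin(5ξ)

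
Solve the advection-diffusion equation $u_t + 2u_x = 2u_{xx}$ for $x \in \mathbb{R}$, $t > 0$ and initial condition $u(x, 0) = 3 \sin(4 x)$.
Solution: Change to a moving frame: let $\eta = x - 2t$, $\sigma = t$ and write $u(x,t) = w(\eta,\sigma)$.
By the chain rule $u_t = w_{\sigma} - 2w_{\eta}$, $u_x = w_{\eta}$, $u_{xx} = w_{\eta\eta}$.
Then $u_t + 2u_x = w_{\sigma}$: the advection term cancels and the PDE becomes the heat equation $w_{\sigma} = 2w_{\eta\eta}$ on $\eta \in \mathbb{R}$.
Initial data: $w(\eta,0) = u(\eta,0) = 3 \sin(4 \eta)$.
On $\eta \in \mathbb{R}$ each mode satisfies $(\sin(n\eta))'' = -n^2 \sin(n\eta)$, so $e^{-2n^2\sigma} \sin(n\eta)$ solves the heat equation; by superposition $w(\eta,\sigma) = \sum c_n e^{-2n^2\sigma} \sin(n\eta)$.
Reading off the coefficients: $c_4=3$, so $w(\eta,\sigma) = 3 e^{-32 \sigma} \sin(4 \eta)$.
Substituting back $\eta = x - 2t$, $\sigma = t$: $u(x,t) = w(x - 2t, t)$.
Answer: $u(x, t) = -3 e^{-32 t} \sin(8 t - 4 x)$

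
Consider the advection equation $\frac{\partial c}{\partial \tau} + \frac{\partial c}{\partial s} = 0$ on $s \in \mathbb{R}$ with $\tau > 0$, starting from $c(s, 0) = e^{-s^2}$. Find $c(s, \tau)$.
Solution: By characteristics ($ds/d\tau = 1$), $c(s,\tau) = f(s - \tau)$ with $f = c( \cdot , 0)$.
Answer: $c(s, \tau) = e^{-(-\tau + s)^2}$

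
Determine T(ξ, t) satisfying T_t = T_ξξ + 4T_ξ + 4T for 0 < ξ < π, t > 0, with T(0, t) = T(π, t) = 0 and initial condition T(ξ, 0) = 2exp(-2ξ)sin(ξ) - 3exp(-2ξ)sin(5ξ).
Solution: Substitute T = exp(-2ξ)u, i.e. u = exp(2ξ)T.
By the product rule, T_ξ = exp(-2ξ)(u_ξ - 2u), T_ξξ = exp(-2ξ)(u_ξξ - 4u_ξ + 4u), T_t = exp(-2ξ)u_t.
Substituting into the PDE and dividing by exp(-2ξ): u_t = (u_ξξ - 4u_ξ + 4u) + 4(u_ξ - 2u) + 4u.
The lower-order terms cancel, leaving the standard heat equation u_t = u_ξξ.
Initial data for u: u(ξ,0) = exp(2ξ)T(ξ,0) = 2sin(ξ) - 3sin(5ξ). The boundary conditions carry over: u(0,t) = u(π,t) = 0.
Solve for u:
  Using separation of variables u = X(ξ)G(t):
  Eigenfunctions: sin(nξ), n = 1, 2, 3, ...
  General solution: u(ξ, t) = Σ c_n sin(nξ) exp(-n² t)
  Matching u(ξ,0) = 2sin(ξ) - 3sin(5ξ) term by term: c_1=2, c_5=-3.
Hence u(ξ,t) = 2exp(-t)sin(ξ) - 3exp(-25t)sin(5ξ).
Transform back: T(ξ,t) = exp(-2ξ)u(ξ,t).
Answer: T(ξ, t) = 2exp(-t)exp(-2ξ)sin(ξ) - 3exp(-25t)exp(-2ξ)sin(5ξ)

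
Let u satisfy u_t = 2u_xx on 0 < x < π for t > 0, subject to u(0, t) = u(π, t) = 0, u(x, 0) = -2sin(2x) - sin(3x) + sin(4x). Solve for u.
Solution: Separating variables: u = Σ c_n exp(-2n²t) sin(nx). From u(x,0) = -2sin(2x) - sin(3x) + sin(4x): c_2=-2, c_3=-1, c_4=1.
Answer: u(x, t) = -2exp(-8t)sin(2x) - exp(-18t)sin(3x) + exp(-32t)sin(4x)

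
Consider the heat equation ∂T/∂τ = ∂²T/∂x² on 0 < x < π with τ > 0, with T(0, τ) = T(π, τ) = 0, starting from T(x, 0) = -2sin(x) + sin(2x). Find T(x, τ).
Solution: Separating variables: T = Σ c_n exp(-n²τ) sin(nx). From T(x,0) = -2sin(x) + sin(2x): c_1=-2, c_2=1.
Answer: T(x, τ) = -2exp(-τ)sin(x) + exp(-4τ)sin(2x)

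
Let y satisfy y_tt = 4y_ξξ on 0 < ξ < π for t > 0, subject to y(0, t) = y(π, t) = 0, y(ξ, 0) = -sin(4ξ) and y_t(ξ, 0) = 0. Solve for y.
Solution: Using separation of variables y = X(ξ)T(t):
Eigenfunctions: sin(nξ), n = 1, 2, 3, ...
General solution: y(ξ, t) = Σ [A_n cos(2n t) + B_n sin(2n t)] sin(nξ)
From y(ξ,0) = -sin(4ξ): A_4=-1. From y_t(ξ,0) = 0: all B_n = 0.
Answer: y(ξ, t) = -sin(4ξ)cos(8t)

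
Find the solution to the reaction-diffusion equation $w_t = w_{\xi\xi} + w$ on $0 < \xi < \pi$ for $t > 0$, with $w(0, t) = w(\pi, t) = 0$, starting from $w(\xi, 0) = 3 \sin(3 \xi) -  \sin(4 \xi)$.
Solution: Substitute $w = e^{t}u$, i.e. $u = e^{-t}w$.
By the product rule, $w_t = e^{t}(u_t + u)$, $w_{\xi\xi} = e^{t}u_{\xi\xi}$.
Substituting into the PDE and dividing by $e^{t}$: $u_t + u = u_{\xi\xi} + u$.
The lower-order terms cancel, leaving the standard heat equation $u_t = u_{\xi\xi}$.
Initial data for $u$: $u(\xi,0) = w(\xi,0) = 3 \sin(3 \xi) - \sin(4 \xi)$. The boundary conditions carry over: $u(0,t) = u(\pi,t) = 0$.
Solve for $u$:
  Using separation of variables $u = X(\xi)T(t)$:
  Eigenfunctions: $\sin(n\xi)$, $n = 1, 2, 3, \ldots$
  General solution: $u(\xi, t) = \sum c_n \sin(n\xi) e^{-n^2 t}$
  Matching $u(\xi,0) = 3 \sin(3 \xi) - \sin(4 \xi)$ term by term: $c_3=3, c_4=-1$.
Hence $u(\xi,t) = 3 e^{-9 t} \sin(3 \xi) - e^{-16 t} \sin(4 \xi)$.
Transform back: $w(\xi,t) = e^{t}u(\xi,t)$.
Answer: $w(\xi, t) = 3 e^{-8 t} \sin(3 \xi) -  e^{-15 t} \sin(4 \xi)$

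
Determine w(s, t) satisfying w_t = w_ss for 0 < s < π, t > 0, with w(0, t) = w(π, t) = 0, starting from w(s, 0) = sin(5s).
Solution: Separating variables: w = Σ c_n exp(-n²t) sin(ns). From w(s,0) = sin(5s): c_5=1.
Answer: w(s, t) = exp(-25t)sin(5s)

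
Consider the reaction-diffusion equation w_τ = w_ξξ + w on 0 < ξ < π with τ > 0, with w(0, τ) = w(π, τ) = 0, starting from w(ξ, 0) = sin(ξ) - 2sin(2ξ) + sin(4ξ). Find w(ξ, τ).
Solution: Substitute w = exp(τ)u, i.e. u = exp(-τ)w.
By the product rule, w_τ = exp(τ)(u_τ + u), w_ξξ = exp(τ)u_ξξ.
Substituting into the PDE and dividing by exp(τ): u_τ + u = u_ξξ + u.
The lower-order terms cancel, leaving the standard heat equation u_τ = u_ξξ.
Initial data for u: u(ξ,0) = w(ξ,0) = sin(ξ) - 2sin(2ξ) + sin(4ξ). The boundary conditions carry over: u(0,τ) = u(π,τ) = 0.
Solve for u:
  Using separation of variables u = X(ξ)T(τ):
  Eigenfunctions: sin(nξ), n = 1, 2, 3, ...
  General solution: u(ξ, τ) = Σ c_n sin(nξ) exp(-n² τ)
  Matching u(ξ,0) = sin(ξ) - 2sin(2ξ) + sin(4ξ) term by term: c_1=1, c_2=-2, c_4=1.
Hence u(ξ,τ) = exp(-τ)sin(ξ) - 2exp(-4τ)sin(2ξ) + exp(-16τ)sin(4ξ).
Transform back: w(ξ,τ) = exp(τ)u(ξ,τ).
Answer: w(ξ, τ) = sin(ξ) - 2exp(-3τ)sin(2ξ) + exp(-15τ)sin(4ξ)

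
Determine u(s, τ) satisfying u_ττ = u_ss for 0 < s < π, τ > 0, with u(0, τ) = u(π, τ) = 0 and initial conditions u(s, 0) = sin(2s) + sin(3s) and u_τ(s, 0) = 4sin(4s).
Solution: Using separation of variables u = X(s)T(τ):
Eigenfunctions: sin(ns), n = 1, 2, 3, ...
General solution: u(s, τ) = Σ [A_n cos(n τ) + B_n sin(n τ)] sin(ns)
From u(s,0) = sin(2s) + sin(3s): A_2=1, A_3=1. From u_τ(s,0) = 4sin(4s), using u_τ(s,0) = Σ ω_n B_n sin(ns) with ω_n = n: B_4 = 4/4 = 1.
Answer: u(s, τ) = sin(2s)cos(2τ) + sin(3s)cos(3τ) + sin(4s)sin(4τ)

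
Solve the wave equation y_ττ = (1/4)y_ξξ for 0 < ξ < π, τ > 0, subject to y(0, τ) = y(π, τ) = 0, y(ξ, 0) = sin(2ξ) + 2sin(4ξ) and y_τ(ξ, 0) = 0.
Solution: Separating variables: y = Σ [A_n cos(ω_n τ) + B_n sin(ω_n τ)] sin(nξ), ω_n = n/2. From ICs: A_2=1, A_4=2.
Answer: y(ξ, τ) = sin(2ξ)cos(τ) + 2sin(4ξ)cos(2τ)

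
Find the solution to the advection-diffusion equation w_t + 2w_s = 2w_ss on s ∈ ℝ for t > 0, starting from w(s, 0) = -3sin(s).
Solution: Change to a moving frame: let η = s - 2t, σ = t and write w(s,t) = u(η,σ).
By the chain rule w_t = u_σ - 2u_η, w_s = u_η, w_ss = u_ηη.
Then w_t + 2w_s = u_σ: the advection term cancels and the PDE becomes the heat equation u_σ = 2u_ηη on η ∈ ℝ.
Initial data: u(η,0) = w(η,0) = -3sin(η).
On η ∈ ℝ each mode satisfies (sin(nη))″ = -n² sin(nη), so exp(-2n²σ) sin(nη) solves the heat equation; by superposition u(η,σ) = Σ c_n exp(-2n²σ) sin(nη).
Reading off the coefficients: c_1=-3, so u(η,σ) = -3exp(-2σ)sin(η).
Substituting back η = s - 2t, σ = t: w(s,t) = u(s - 2t, t).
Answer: w(s, t) = -3exp(-2t)sin(s - 2t)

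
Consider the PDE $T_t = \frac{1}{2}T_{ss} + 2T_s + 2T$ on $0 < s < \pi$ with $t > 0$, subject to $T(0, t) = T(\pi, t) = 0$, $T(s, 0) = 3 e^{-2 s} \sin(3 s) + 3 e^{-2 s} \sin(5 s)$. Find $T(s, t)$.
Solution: Substitute $T = e^{-2s}u$, i.e. $u = e^{2s}T$.
By the product rule, $T_s = e^{-2s}(u_s - 2u)$, $T_{ss} = e^{-2s}(u_{ss} - 4u_s + 4u)$, $T_t = e^{-2s}u_t$.
Substituting into the PDE and dividing by $e^{-2s}$: $u_t = \frac{1}{2}(u_{ss} - 4u_s + 4u) + 2(u_s - 2u) + 2u$.
The lower-order terms cancel, leaving the standard heat equation $u_t = \frac{1}{2}u_{ss}$.
Initial data for $u$: $u(s,0) = e^{2s}T(s,0) = 3 \sin(3 s) + 3 \sin(5 s)$. The boundary conditions carry over: $u(0,t) = u(\pi,t) = 0$.
Solve for $u$:
  Using separation of variables $u = X(s)G(t)$:
  Eigenfunctions: $\sin(ns)$, $n = 1, 2, 3, \ldots$
  General solution: $u(s, t) = \sum c_n \sin(ns) e^{-n^2 t/2}$
  Matching $u(s,0) = 3 \sin(3 s) + 3 \sin(5 s)$ term by term: $c_3=3, c_5=3$.
Hence $u(s,t) = 3 e^{-9 t/2} \sin(3 s) + 3 e^{-25 t/2} \sin(5 s)$.
Transform back: $T(s,t) = e^{-2s}u(s,t)$.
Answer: $T(s, t) = 3 e^{-2 s} e^{-9 t/2} \sin(3 s) + 3 e^{-2 s} e^{-25 t/2} \sin(5 s)$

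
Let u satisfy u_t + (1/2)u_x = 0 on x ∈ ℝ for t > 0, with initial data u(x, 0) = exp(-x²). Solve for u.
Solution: By method of characteristics (waves move right with speed 1/2):
Along characteristics x - (1/2)t = const, u is constant, so u(x,t) = f(x - (1/2)t) with f = u(·, 0).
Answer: u(x, t) = exp(-(-t/2 + x)²)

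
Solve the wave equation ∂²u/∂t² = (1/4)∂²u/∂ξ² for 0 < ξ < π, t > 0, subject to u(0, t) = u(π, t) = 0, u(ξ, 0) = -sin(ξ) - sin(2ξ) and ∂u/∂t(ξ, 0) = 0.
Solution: Separating variables: u = Σ [A_n cos(ω_n t) + B_n sin(ω_n t)] sin(nξ), ω_n = n/2. From ICs: A_1=-1, A_2=-1.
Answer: u(ξ, t) = -sin(ξ)cos(t/2) - sin(2ξ)cos(t)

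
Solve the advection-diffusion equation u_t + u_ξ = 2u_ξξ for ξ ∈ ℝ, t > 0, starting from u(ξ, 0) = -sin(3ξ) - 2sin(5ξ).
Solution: Moving frame: η = ξ - t, σ = t, u = w(η,σ), so u_t = w_σ - w_η and u_ξξ = w_ηη.
Hence u_t + u_ξ = w_σ and the PDE becomes the heat equation w_σ = 2w_ηη on η ∈ ℝ.
Initial data: w(η,0) = u(η,0) = -sin(3η) - 2sin(5η). Each mode sin(nη) decays as exp(-2n²σ) on ℝ, so w(η,σ) = Σ c_n exp(-2n²σ) sin(nη) with c_3=-1, c_5=-2: w(η,σ) = -exp(-18σ)sin(3η) - 2exp(-50σ)sin(5η).
Substituting back: u(ξ,t) = w(ξ - t, t).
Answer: u(ξ, t) = exp(-18t)sin(3t - 3ξ) + 2exp(-50t)sin(5t - 5ξ)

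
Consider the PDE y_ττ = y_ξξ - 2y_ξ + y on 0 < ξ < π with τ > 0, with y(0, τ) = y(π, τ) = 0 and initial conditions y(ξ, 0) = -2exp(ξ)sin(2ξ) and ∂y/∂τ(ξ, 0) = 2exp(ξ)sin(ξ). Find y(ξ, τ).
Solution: Substitute y = exp(ξ)u.
Then y_ξ = exp(ξ)(u_ξ + u), y_ξξ = exp(ξ)(u_ξξ + 2u_ξ + u), y_ττ = exp(ξ)u_ττ; substituting and dividing by exp(ξ), the lower-order terms cancel: u_ττ = u_ξξ (standard wave equation).
Data for u: u(ξ,0) = exp(-ξ)y(ξ,0) = -2sin(2ξ); u_τ(ξ,0) = exp(-ξ)y_τ(ξ,0) = 2sin(ξ). The boundary conditions carry over: u(0,τ) = u(π,τ) = 0.
Separating variables: u = Σ [A_n cos(ω_n τ) + B_n sin(ω_n τ)] sin(nξ), ω_n = n. From ICs (B_n = velocity coefficient / ω_n): A_2=-2, B_1=2.
So u(ξ,τ) = 2sin(ξ)sin(τ) - 2sin(2ξ)cos(2τ), and y(ξ,τ) = exp(ξ)u(ξ,τ).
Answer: y(ξ, τ) = 2exp(ξ)sin(ξ)sin(τ) - 2exp(ξ)sin(2ξ)cos(2τ)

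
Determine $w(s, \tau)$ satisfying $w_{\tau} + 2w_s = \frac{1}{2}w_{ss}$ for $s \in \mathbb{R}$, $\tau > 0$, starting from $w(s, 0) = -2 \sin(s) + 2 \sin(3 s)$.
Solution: Change to a moving frame: let $\eta = s - 2\tau$, $\sigma = \tau$ and write $w(s,\tau) = u(\eta,\sigma)$.
By the chain rule $w_{\tau} = u_{\sigma} - 2u_{\eta}$, $w_s = u_{\eta}$, $w_{ss} = u_{\eta\eta}$.
Then $w_{\tau} + 2w_s = u_{\sigma}$: the advection term cancels and the PDE becomes the heat equation $u_{\sigma} = \frac{1}{2}u_{\eta\eta}$ on $\eta \in \mathbb{R}$.
Initial data: $u(\eta,0) = w(\eta,0) = -2 \sin(\eta) + 2 \sin(3 \eta)$.
On $\eta \in \mathbb{R}$ each mode satisfies $(\sin(n\eta))'' = -n^2 \sin(n\eta)$, so $e^{-n^2\sigma/2} \sin(n\eta)$ solves the heat equation; by superposition $u(\eta,\sigma) = \sum c_n e^{-n^2\sigma/2} \sin(n\eta)$.
Reading off the coefficients: $c_1=-2, c_3=2$, so $u(\eta,\sigma) = -2 e^{-\sigma/2} \sin(\eta) + 2 e^{-9 \sigma/2} \sin(3 \eta)$.
Substituting back $\eta = s - 2\tau$, $\sigma = \tau$: $w(s,\tau) = u(s - 2\tau, \tau)$.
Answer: $w(s, \tau) = 2 e^{-\tau/2} \sin(2 \tau - s) - 2 e^{-9 \tau/2} \sin(6 \tau - 3 s)$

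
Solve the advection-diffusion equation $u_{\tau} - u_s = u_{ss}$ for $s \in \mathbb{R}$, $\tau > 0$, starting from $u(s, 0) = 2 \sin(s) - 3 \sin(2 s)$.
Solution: Change to a moving frame: let $\eta = s + \tau$, $\sigma = \tau$ and write $u(s,\tau) = w(\eta,\sigma)$.
By the chain rule $u_{\tau} = w_{\sigma} + w_{\eta}$, $u_s = w_{\eta}$, $u_{ss} = w_{\eta\eta}$.
Then $u_{\tau} - u_s = w_{\sigma}$: the advection term cancels and the PDE becomes the heat equation $w_{\sigma} = w_{\eta\eta}$ on $\eta \in \mathbb{R}$.
Initial data: $w(\eta,0) = u(\eta,0) = 2 \sin(\eta) - 3 \sin(2 \eta)$.
On $\eta \in \mathbb{R}$ each mode satisfies $(\sin(n\eta))'' = -n^2 \sin(n\eta)$, so $e^{-n^2\sigma} \sin(n\eta)$ solves the heat equation; by superposition $w(\eta,\sigma) = \sum c_n e^{-n^2\sigma} \sin(n\eta)$.
Reading off the coefficients: $c_1=2, c_2=-3$, so $w(\eta,\sigma) = 2 e^{-\sigma} \sin(\eta) - 3 e^{-4 \sigma} \sin(2 \eta)$.
Substituting back $\eta = s + \tau$, $\sigma = \tau$: $u(s,\tau) = w(s + \tau, \tau)$.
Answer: $u(s, \tau) = 2 e^{-\tau} \sin(\tau + s) - 3 e^{-4 \tau} \sin(2 \tau + 2 s)$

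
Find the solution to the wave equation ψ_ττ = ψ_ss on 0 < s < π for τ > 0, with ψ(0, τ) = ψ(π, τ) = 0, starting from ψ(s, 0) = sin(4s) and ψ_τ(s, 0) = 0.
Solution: Separating variables: ψ = Σ [A_n cos(ω_n τ) + B_n sin(ω_n τ)] sin(ns), ω_n = n. From ICs: A_4=1.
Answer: ψ(s, τ) = sin(4s)cos(4τ)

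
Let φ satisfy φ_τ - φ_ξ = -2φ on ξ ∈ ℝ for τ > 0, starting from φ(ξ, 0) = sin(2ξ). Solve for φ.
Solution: Substitute φ = exp(-2τ)u, i.e. u = exp(2τ)φ.
By the product rule, φ_τ = exp(-2τ)(u_τ - 2u), φ_ξ = exp(-2τ)u_ξ.
Substituting into the PDE and dividing by exp(-2τ): u_τ - 2u - u_ξ = -2u.
The lower-order terms cancel, leaving the standard advection equation u_τ - u_ξ = 0.
Initial data for u: u(ξ,0) = φ(ξ,0) = sin(2ξ).
Solve for u:
  By method of characteristics (waves move left with speed 1):
  Along characteristics ξ + τ = const, u is constant, so u(ξ,τ) = f(ξ + τ) with f = u(·, 0).
Hence u(ξ,τ) = sin(2ξ + 2τ).
Transform back: φ(ξ,τ) = exp(-2τ)u(ξ,τ).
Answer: φ(ξ, τ) = exp(-2τ)sin(2ξ + 2τ)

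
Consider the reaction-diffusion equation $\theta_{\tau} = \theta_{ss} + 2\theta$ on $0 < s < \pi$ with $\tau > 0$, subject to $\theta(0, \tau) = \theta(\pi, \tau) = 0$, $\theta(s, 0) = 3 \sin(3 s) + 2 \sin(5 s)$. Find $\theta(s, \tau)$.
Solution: Substitute $\theta = e^{2\tau}u$.
Then $\theta_{\tau} = e^{2\tau}(u_{\tau} + 2u)$, $\theta_{ss} = e^{2\tau}u_{ss}$; substituting and dividing by $e^{2\tau}$, the lower-order terms cancel: $u_{\tau} = u_{ss}$ (standard heat equation).
Data for $u$: $u(s,0) = \theta(s,0) = 3 \sin(3 s) + 2 \sin(5 s)$. The boundary conditions carry over: $u(0,\tau) = u(\pi,\tau) = 0$.
Separating variables: $u = \sum c_n e^{-n^2\tau} \sin(ns)$. From $u(s,0) = 3 \sin(3 s) + 2 \sin(5 s)$: $c_3=3, c_5=2$.
So $u(s,\tau) = 3 e^{-9 \tau} \sin(3 s) + 2 e^{-25 \tau} \sin(5 s)$, and $\theta(s,\tau) = e^{2\tau}u(s,\tau)$.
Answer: $\theta(s, \tau) = 3 e^{-7 \tau} \sin(3 s) + 2 e^{-23 \tau} \sin(5 s)$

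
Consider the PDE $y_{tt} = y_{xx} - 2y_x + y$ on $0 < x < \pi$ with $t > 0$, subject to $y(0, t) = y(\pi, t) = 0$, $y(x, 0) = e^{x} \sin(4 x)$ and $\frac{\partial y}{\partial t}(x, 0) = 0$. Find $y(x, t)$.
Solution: Substitute $y = e^{x}u$, i.e. $u = e^{-x}y$.
By the product rule, $y_x = e^{x}(u_x + u)$, $y_{xx} = e^{x}(u_{xx} + 2u_x + u)$, $y_{tt} = e^{x}u_{tt}$.
Substituting into the PDE and dividing by $e^{x}$: $u_{tt} = (u_{xx} + 2u_x + u) - 2(u_x + u) + u$.
The lower-order terms cancel, leaving the standard wave equation $u_{tt} = u_{xx}$.
Initial data for $u$: $u(x,0) = e^{-x}y(x,0) = \sin(4 x)$; $u_t(x,0) = e^{-x}y_t(x,0) = 0$. The boundary conditions carry over: $u(0,t) = u(\pi,t) = 0$.
Solve for $u$:
  Using separation of variables $u = X(x)T(t)$:
  Eigenfunctions: $\sin(nx)$, $n = 1, 2, 3, \ldots$
  General solution: $u(x, t) = \sum [A_n \cos(n t) + B_n \sin(n t)] \sin(nx)$
  From $u(x,0) = \sin(4 x)$: $A_4=1$. From $u_t(x,0) = 0$: all $B_n = 0$.
Hence $u(x,t) = \sin(4 x) \cos(4 t)$.
Transform back: $y(x,t) = e^{x}u(x,t)$.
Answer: $y(x, t) = e^{x} \sin(4 x) \cos(4 t)$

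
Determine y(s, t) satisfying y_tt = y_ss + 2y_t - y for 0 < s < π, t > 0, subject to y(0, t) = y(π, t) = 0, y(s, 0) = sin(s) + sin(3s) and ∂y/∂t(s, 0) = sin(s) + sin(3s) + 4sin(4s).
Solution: Substitute y = exp(t)u.
Then y_t = exp(t)(u_t + u), y_tt = exp(t)(u_tt + 2u_t + u), y_ss = exp(t)u_ss; substituting and dividing by exp(t), the lower-order terms cancel: u_tt = u_ss (standard wave equation).
Data for u: u(s,0) = y(s,0) = sin(s) + sin(3s); u_t(s,0) = y_t(s,0) - y(s,0) = 4sin(4s). The boundary conditions carry over: u(0,t) = u(π,t) = 0.
Separating variables: u = Σ [A_n cos(ω_n t) + B_n sin(ω_n t)] sin(ns), ω_n = n. From ICs (B_n = velocity coefficient / ω_n): A_1=1, A_3=1, B_4=1.
So u(s,t) = sin(s)cos(t) + sin(3s)cos(3t) + sin(4s)sin(4t), and y(s,t) = exp(t)u(s,t).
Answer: y(s, t) = exp(t)sin(s)cos(t) + exp(t)sin(3s)cos(3t) + exp(t)sin(4s)sin(4t)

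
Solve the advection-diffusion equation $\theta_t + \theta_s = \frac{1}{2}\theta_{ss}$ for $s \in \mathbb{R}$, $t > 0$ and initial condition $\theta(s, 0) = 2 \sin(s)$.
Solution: Moving frame: $\eta = s - t$, $\sigma = t$, $\theta = u(\eta,\sigma)$, so $\theta_t = u_{\sigma} - u_{\eta}$ and $\theta_{ss} = u_{\eta\eta}$.
Hence $\theta_t + \theta_s = u_{\sigma}$ and the PDE becomes the heat equation $u_{\sigma} = \frac{1}{2}u_{\eta\eta}$ on $\eta \in \mathbb{R}$.
Initial data: $u(\eta,0) = \theta(\eta,0) = 2 \sin(\eta)$. Each mode $\sin(n\eta)$ decays as $e^{-n^2\sigma/2}$ on $\mathbb{R}$, so $u(\eta,\sigma) = \sum c_n e^{-n^2\sigma/2} \sin(n\eta)$ with $c_1=2$: $u(\eta,\sigma) = 2 e^{-\sigma/2} \sin(\eta)$.
Substituting back: $\theta(s,t) = u(s - t, t)$.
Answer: $\theta(s, t) = 2 e^{-t/2} \sin(s - t)$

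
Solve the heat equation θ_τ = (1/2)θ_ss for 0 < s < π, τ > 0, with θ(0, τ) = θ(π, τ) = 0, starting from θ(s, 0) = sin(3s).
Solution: Using separation of variables θ = X(s)G(τ):
Eigenfunctions: sin(ns), n = 1, 2, 3, ...
General solution: θ(s, τ) = Σ c_n sin(ns) exp(-n² τ/2)
Matching θ(s,0) = sin(3s) term by term: c_3=1.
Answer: θ(s, τ) = exp(-9τ/2)sin(3s)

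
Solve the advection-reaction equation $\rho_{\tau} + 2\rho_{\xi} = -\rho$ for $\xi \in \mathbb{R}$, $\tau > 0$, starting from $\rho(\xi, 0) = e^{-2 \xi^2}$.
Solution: Substitute $\rho = e^{-\tau}u$, i.e. $u = e^{\tau}\rho$.
By the product rule, $\rho_{\tau} = e^{-\tau}(u_{\tau} - u)$, $\rho_{\xi} = e^{-\tau}u_{\xi}$.
Substituting into the PDE and dividing by $e^{-\tau}$: $u_{\tau} - u + 2u_{\xi} = -u$.
The lower-order terms cancel, leaving the standard advection equation $u_{\tau} + 2u_{\xi} = 0$.
Initial data for $u$: $u(\xi,0) = \rho(\xi,0) = e^{-2 \xi^2}$.
Solve for $u$:
  By method of characteristics (waves move right with speed 2):
  Along characteristics $\xi - 2\tau =$ const, $u$ is constant, so $u(\xi,\tau) = f(\xi - 2\tau)$ with $f = u( \cdot , 0)$.
Hence $u(\xi,\tau) = e^{-2 (\xi - 2 \tau)^2}$.
Transform back: $\rho(\xi,\tau) = e^{-\tau}u(\xi,\tau)$.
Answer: $\rho(\xi, \tau) = e^{-\tau} e^{-2 (-2 \tau + \xi)^2}$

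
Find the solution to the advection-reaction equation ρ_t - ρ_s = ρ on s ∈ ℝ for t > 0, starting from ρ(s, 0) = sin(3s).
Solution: Substitute ρ = exp(t)u.
Then ρ_t = exp(t)(u_t + u), ρ_s = exp(t)u_s; substituting and dividing by exp(t), the lower-order terms cancel: u_t - u_s = 0 (standard advection equation).
Data for u: u(s,0) = ρ(s,0) = sin(3s).
By characteristics (ds/dt = -1), u(s,t) = f(s + t) with f = u(·, 0).
So u(s,t) = sin(3s + 3t), and ρ(s,t) = exp(t)u(s,t).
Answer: ρ(s, t) = exp(t)sin(3s + 3t)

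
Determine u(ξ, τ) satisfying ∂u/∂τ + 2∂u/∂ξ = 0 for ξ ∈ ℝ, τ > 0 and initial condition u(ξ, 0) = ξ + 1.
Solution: By characteristics (dξ/dτ = 2), u(ξ,τ) = f(ξ - 2τ) with f = u(·, 0).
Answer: u(ξ, τ) = ξ - 2τ + 1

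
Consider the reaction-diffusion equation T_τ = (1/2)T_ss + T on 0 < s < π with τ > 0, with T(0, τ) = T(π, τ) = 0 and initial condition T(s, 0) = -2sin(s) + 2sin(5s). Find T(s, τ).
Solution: Substitute T = exp(τ)u.
Then T_τ = exp(τ)(u_τ + u), T_ss = exp(τ)u_ss; substituting and dividing by exp(τ), the lower-order terms cancel: u_τ = (1/2)u_ss (standard heat equation).
Data for u: u(s,0) = T(s,0) = -2sin(s) + 2sin(5s). The boundary conditions carry over: u(0,τ) = u(π,τ) = 0.
Separating variables: u = Σ c_n exp(-n²τ/2) sin(ns). From u(s,0) = -2sin(s) + 2sin(5s): c_1=-2, c_5=2.
So u(s,τ) = -2exp(-τ/2)sin(s) + 2exp(-25τ/2)sin(5s), and T(s,τ) = exp(τ)u(s,τ).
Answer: T(s, τ) = -2exp(τ/2)sin(s) + 2exp(-23τ/2)sin(5s)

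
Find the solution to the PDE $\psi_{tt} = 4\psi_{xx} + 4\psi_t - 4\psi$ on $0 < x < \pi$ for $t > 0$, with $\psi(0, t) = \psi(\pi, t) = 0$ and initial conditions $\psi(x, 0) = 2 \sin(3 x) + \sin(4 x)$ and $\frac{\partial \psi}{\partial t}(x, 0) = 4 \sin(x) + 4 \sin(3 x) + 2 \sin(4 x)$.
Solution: Substitute $\psi = e^{2t}u$.
Then $\psi_t = e^{2t}(u_t + 2u)$, $\psi_{tt} = e^{2t}(u_{tt} + 4u_t + 4u)$, $\psi_{xx} = e^{2t}u_{xx}$; substituting and dividing by $e^{2t}$, the lower-order terms cancel: $u_{tt} = 4u_{xx}$ (standard wave equation).
Data for $u$: $u(x,0) = \psi(x,0) = 2 \sin(3 x) + \sin(4 x)$; $u_t(x,0) = \psi_t(x,0) - 2\psi(x,0) = 4 \sin(x)$. The boundary conditions carry over: $u(0,t) = u(\pi,t) = 0$.
Separating variables: $u = \sum [A_n \cos(\omega_n t) + B_n \sin(\omega_n t)] \sin(nx)$, $\omega_n = 2n$. From ICs ($B_n$ = velocity coefficient / $\omega_n$): $A_3=2, A_4=1, B_1=2$.
So $u(x,t) = 2 \sin(2 t) \sin(x) + 2 \sin(3 x) \cos(6 t) + \sin(4 x) \cos(8 t)$, and $\psi(x,t) = e^{2t}u(x,t)$.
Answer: $\psi(x, t) = 2 e^{2 t} \sin(2 t) \sin(x) + 2 e^{2 t} \sin(3 x) \cos(6 t) + e^{2 t} \sin(4 x) \cos(8 t)$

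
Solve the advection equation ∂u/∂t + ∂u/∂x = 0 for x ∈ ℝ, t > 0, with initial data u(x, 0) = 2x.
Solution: By characteristics (dx/dt = 1), u(x,t) = f(x - t) with f = u(·, 0).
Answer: u(x, t) = -2t + 2x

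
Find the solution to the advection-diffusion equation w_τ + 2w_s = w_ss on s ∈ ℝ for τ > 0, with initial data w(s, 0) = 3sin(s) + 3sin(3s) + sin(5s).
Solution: Moving frame: η = s - 2τ, σ = τ, w = u(η,σ), so w_τ = u_σ - 2u_η and w_ss = u_ηη.
Hence w_τ + 2w_s = u_σ and the PDE becomes the heat equation u_σ = u_ηη on η ∈ ℝ.
Initial data: u(η,0) = w(η,0) = 3sin(η) + 3sin(3η) + sin(5η). Each mode sin(nη) decays as exp(-n²σ) on ℝ, so u(η,σ) = Σ c_n exp(-n²σ) sin(nη) with c_1=3, c_3=3, c_5=1: u(η,σ) = 3exp(-σ)sin(η) + 3exp(-9σ)sin(3η) + exp(-25σ)sin(5η).
Substituting back: w(s,τ) = u(s - 2τ, τ).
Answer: w(s, τ) = 3exp(-τ)sin(s - 2τ) + 3exp(-9τ)sin(3s - 6τ) + exp(-25τ)sin(5s - 10τ)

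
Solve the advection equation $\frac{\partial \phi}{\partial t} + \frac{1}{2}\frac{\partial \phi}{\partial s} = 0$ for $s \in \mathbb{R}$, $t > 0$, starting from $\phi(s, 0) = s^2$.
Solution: By characteristics ($ds/dt = 1/2$), $\phi(s,t) = f(s - \frac{1}{2}t)$ with $f = \phi( \cdot , 0)$.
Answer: $\phi(s, t) = s^2 -  s t + \frac{1}{4} t^2$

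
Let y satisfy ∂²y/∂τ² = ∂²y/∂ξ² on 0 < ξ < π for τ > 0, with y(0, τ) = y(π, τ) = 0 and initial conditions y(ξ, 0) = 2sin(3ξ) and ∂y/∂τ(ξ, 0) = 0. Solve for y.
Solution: Separating variables: y = Σ [A_n cos(ω_n τ) + B_n sin(ω_n τ)] sin(nξ), ω_n = n. From ICs: A_3=2.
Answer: y(ξ, τ) = 2sin(3ξ)cos(3τ)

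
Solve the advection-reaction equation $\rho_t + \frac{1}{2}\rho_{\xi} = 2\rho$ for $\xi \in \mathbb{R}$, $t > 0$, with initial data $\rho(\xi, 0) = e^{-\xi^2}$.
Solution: Substitute $\rho = e^{2t}u$, i.e. $u = e^{-2t}\rho$.
By the product rule, $\rho_t = e^{2t}(u_t + 2u)$, $\rho_{\xi} = e^{2t}u_{\xi}$.
Substituting into the PDE and dividing by $e^{2t}$: $u_t + 2u + \frac{1}{2}u_{\xi} = 2u$.
The lower-order terms cancel, leaving the standard advection equation $u_t + \frac{1}{2}u_{\xi} = 0$.
Initial data for $u$: $u(\xi,0) = \rho(\xi,0) = e^{-\xi^2}$.
Solve for $u$:
  By method of characteristics (waves move right with speed 1/2):
  Along characteristics $\xi - \frac{1}{2}t =$ const, $u$ is constant, so $u(\xi,t) = f(\xi - \frac{1}{2}t)$ with $f = u( \cdot , 0)$.
Hence $u(\xi,t) = e^{-(-t/2 + \xi)^2}$.
Transform back: $\rho(\xi,t) = e^{2t}u(\xi,t)$.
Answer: $\rho(\xi, t) = e^{2 t} e^{-(\xi - t/2)^2}$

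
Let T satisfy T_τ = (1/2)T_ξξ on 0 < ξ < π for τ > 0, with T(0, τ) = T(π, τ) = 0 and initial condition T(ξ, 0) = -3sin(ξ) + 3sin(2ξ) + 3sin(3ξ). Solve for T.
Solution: Separating variables: T = Σ c_n exp(-n²τ/2) sin(nξ). From T(ξ,0) = -3sin(ξ) + 3sin(2ξ) + 3sin(3ξ): c_1=-3, c_2=3, c_3=3.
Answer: T(ξ, τ) = 3exp(-2τ)sin(2ξ) - 3exp(-τ/2)sin(ξ) + 3exp(-9τ/2)sin(3ξ)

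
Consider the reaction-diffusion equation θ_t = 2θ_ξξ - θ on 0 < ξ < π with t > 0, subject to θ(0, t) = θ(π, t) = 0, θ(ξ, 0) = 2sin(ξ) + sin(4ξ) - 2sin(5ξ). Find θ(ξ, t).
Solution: Substitute θ = exp(-t)u, i.e. u = exp(t)θ.
By the product rule, θ_t = exp(-t)(u_t - u), θ_ξξ = exp(-t)u_ξξ.
Substituting into the PDE and dividing by exp(-t): u_t - u = 2u_ξξ - u.
The lower-order terms cancel, leaving the standard heat equation u_t = 2u_ξξ.
Initial data for u: u(ξ,0) = θ(ξ,0) = 2sin(ξ) + sin(4ξ) - 2sin(5ξ). The boundary conditions carry over: u(0,t) = u(π,t) = 0.
Solve for u:
  Using separation of variables u = X(ξ)G(t):
  Eigenfunctions: sin(nξ), n = 1, 2, 3, ...
  General solution: u(ξ, t) = Σ c_n sin(nξ) exp(-2n² t)
  Matching u(ξ,0) = 2sin(ξ) + sin(4ξ) - 2sin(5ξ) term by term: c_1=2, c_4=1, c_5=-2.
Hence u(ξ,t) = 2exp(-2t)sin(ξ) + exp(-32t)sin(4ξ) - 2exp(-50t)sin(5ξ).
Transform back: θ(ξ,t) = exp(-t)u(ξ,t).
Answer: θ(ξ, t) = 2exp(-3t)sin(ξ) + exp(-33t)sin(4ξ) - 2exp(-51t)sin(5ξ)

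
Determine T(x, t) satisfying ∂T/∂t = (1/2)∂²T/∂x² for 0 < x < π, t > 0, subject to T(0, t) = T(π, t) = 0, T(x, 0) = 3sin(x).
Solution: Using separation of variables T = X(x)G(t):
Eigenfunctions: sin(nx), n = 1, 2, 3, ...
General solution: T(x, t) = Σ c_n sin(nx) exp(-n² t/2)
Matching T(x,0) = 3sin(x) term by term: c_1=3.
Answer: T(x, t) = 3exp(-t/2)sin(x)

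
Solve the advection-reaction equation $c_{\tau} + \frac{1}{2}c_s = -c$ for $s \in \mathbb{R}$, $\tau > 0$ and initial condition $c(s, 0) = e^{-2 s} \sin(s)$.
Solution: Substitute $c = e^{-2s}u$, i.e. $u = e^{2s}c$.
By the product rule, $c_s = e^{-2s}(u_s - 2u)$, $c_{\tau} = e^{-2s}u_{\tau}$.
Substituting into the PDE and dividing by $e^{-2s}$: $u_{\tau} + \frac{1}{2}(u_s - 2u) = -u$.
The lower-order terms cancel, leaving the standard advection equation $u_{\tau} + \frac{1}{2}u_s = 0$.
Initial data for $u$: $u(s,0) = e^{2s}c(s,0) = \sin(s)$.
Solve for $u$:
  By method of characteristics (waves move right with speed 1/2):
  Along characteristics $s - \frac{1}{2}\tau =$ const, $u$ is constant, so $u(s,\tau) = f(s - \frac{1}{2}\tau)$ with $f = u( \cdot , 0)$.
Hence $u(s,\tau) = \sin(s - \tau/2)$.
Transform back: $c(s,\tau) = e^{-2s}u(s,\tau)$.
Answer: $c(s, \tau) = - e^{-2 s} \sin(\tau/2 - s)$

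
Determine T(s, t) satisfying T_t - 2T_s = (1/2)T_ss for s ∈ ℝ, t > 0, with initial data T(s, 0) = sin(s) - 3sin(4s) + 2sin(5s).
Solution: Moving frame: η = s + 2t, σ = t, T = u(η,σ), so T_t = u_σ + 2u_η and T_ss = u_ηη.
Hence T_t - 2T_s = u_σ and the PDE becomes the heat equation u_σ = (1/2)u_ηη on η ∈ ℝ.
Initial data: u(η,0) = T(η,0) = sin(η) - 3sin(4η) + 2sin(5η). Each mode sin(nη) decays as exp(-n²σ/2) on ℝ, so u(η,σ) = Σ c_n exp(-n²σ/2) sin(nη) with c_1=1, c_4=-3, c_5=2: u(η,σ) = -3exp(-8σ)sin(4η) + exp(-σ/2)sin(η) + 2exp(-25σ/2)sin(5η).
Substituting back: T(s,t) = u(s + 2t, t).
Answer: T(s, t) = -3exp(-8t)sin(4s + 8t) + exp(-t/2)sin(s + 2t) + 2exp(-25t/2)sin(5s + 10t)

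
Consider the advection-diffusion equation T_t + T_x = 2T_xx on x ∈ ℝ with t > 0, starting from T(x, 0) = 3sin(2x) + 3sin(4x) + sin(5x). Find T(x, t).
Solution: Change to a moving frame: let η = x - t, σ = t and write T(x,t) = u(η,σ).
By the chain rule T_t = u_σ - u_η, T_x = u_η, T_xx = u_ηη.
Then T_t + T_x = u_σ: the advection term cancels and the PDE becomes the heat equation u_σ = 2u_ηη on η ∈ ℝ.
Initial data: u(η,0) = T(η,0) = 3sin(2η) + 3sin(4η) + sin(5η).
On η ∈ ℝ each mode satisfies (sin(nη))″ = -n² sin(nη), so exp(-2n²σ) sin(nη) solves the heat equation; by superposition u(η,σ) = Σ c_n exp(-2n²σ) sin(nη).
Reading off the coefficients: c_2=3, c_4=3, c_5=1, so u(η,σ) = 3exp(-8σ)sin(2η) + 3exp(-32σ)sin(4η) + exp(-50σ)sin(5η).
Substituting back η = x - t, σ = t: T(x,t) = u(x - t, t).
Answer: T(x, t) = -3exp(-8t)sin(2t - 2x) - 3exp(-32t)sin(4t - 4x) - exp(-50t)sin(5t - 5x)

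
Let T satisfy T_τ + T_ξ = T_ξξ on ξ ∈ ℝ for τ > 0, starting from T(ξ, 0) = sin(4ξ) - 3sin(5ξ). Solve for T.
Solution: Change to a moving frame: let η = ξ - τ, σ = τ and write T(ξ,τ) = u(η,σ).
By the chain rule T_τ = u_σ - u_η, T_ξ = u_η, T_ξξ = u_ηη.
Then T_τ + T_ξ = u_σ: the advection term cancels and the PDE becomes the heat equation u_σ = u_ηη on η ∈ ℝ.
Initial data: u(η,0) = T(η,0) = sin(4η) - 3sin(5η).
On η ∈ ℝ each mode satisfies (sin(nη))″ = -n² sin(nη), so exp(-n²σ) sin(nη) solves the heat equation; by superposition u(η,σ) = Σ c_n exp(-n²σ) sin(nη).
Reading off the coefficients: c_4=1, c_5=-3, so u(η,σ) = exp(-16σ)sin(4η) - 3exp(-25σ)sin(5η).
Substituting back η = ξ - τ, σ = τ: T(ξ,τ) = u(ξ - τ, τ).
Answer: T(ξ, τ) = exp(-16τ)sin(4ξ - 4τ) - 3exp(-25τ)sin(5ξ - 5τ)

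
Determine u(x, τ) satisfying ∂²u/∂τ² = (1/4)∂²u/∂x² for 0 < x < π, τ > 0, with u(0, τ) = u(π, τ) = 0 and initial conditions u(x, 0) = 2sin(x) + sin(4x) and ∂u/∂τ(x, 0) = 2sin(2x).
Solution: Using separation of variables u = X(x)T(τ):
Eigenfunctions: sin(nx), n = 1, 2, 3, ...
General solution: u(x, τ) = Σ [A_n cos(n τ/2) + B_n sin(n τ/2)] sin(nx)
From u(x,0) = 2sin(x) + sin(4x): A_1=2, A_4=1. From u_τ(x,0) = 2sin(2x), using u_τ(x,0) = Σ ω_n B_n sin(nx) with ω_n = n/2: B_2 = 2/1 = 2.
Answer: u(x, τ) = 2sin(x)cos(τ/2) + 2sin(2x)sin(τ) + sin(4x)cos(2τ)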